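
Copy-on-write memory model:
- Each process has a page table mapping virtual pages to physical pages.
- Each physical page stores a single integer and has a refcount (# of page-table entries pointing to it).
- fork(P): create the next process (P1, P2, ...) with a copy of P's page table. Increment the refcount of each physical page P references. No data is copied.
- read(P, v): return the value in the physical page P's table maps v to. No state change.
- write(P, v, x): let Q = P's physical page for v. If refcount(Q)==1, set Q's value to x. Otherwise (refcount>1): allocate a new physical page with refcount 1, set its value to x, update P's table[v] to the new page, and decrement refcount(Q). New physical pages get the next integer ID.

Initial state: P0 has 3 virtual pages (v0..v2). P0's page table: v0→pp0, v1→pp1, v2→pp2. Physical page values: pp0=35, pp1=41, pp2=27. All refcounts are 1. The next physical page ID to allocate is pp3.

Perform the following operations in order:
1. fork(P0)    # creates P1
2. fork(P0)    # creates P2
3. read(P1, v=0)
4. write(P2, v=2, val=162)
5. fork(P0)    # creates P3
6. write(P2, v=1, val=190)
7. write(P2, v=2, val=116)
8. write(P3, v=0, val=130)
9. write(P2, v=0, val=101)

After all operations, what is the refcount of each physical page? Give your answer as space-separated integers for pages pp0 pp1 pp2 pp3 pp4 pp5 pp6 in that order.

Answer: 2 3 3 1 1 1 1

Derivation:
Op 1: fork(P0) -> P1. 3 ppages; refcounts: pp0:2 pp1:2 pp2:2
Op 2: fork(P0) -> P2. 3 ppages; refcounts: pp0:3 pp1:3 pp2:3
Op 3: read(P1, v0) -> 35. No state change.
Op 4: write(P2, v2, 162). refcount(pp2)=3>1 -> COPY to pp3. 4 ppages; refcounts: pp0:3 pp1:3 pp2:2 pp3:1
Op 5: fork(P0) -> P3. 4 ppages; refcounts: pp0:4 pp1:4 pp2:3 pp3:1
Op 6: write(P2, v1, 190). refcount(pp1)=4>1 -> COPY to pp4. 5 ppages; refcounts: pp0:4 pp1:3 pp2:3 pp3:1 pp4:1
Op 7: write(P2, v2, 116). refcount(pp3)=1 -> write in place. 5 ppages; refcounts: pp0:4 pp1:3 pp2:3 pp3:1 pp4:1
Op 8: write(P3, v0, 130). refcount(pp0)=4>1 -> COPY to pp5. 6 ppages; refcounts: pp0:3 pp1:3 pp2:3 pp3:1 pp4:1 pp5:1
Op 9: write(P2, v0, 101). refcount(pp0)=3>1 -> COPY to pp6. 7 ppages; refcounts: pp0:2 pp1:3 pp2:3 pp3:1 pp4:1 pp5:1 pp6:1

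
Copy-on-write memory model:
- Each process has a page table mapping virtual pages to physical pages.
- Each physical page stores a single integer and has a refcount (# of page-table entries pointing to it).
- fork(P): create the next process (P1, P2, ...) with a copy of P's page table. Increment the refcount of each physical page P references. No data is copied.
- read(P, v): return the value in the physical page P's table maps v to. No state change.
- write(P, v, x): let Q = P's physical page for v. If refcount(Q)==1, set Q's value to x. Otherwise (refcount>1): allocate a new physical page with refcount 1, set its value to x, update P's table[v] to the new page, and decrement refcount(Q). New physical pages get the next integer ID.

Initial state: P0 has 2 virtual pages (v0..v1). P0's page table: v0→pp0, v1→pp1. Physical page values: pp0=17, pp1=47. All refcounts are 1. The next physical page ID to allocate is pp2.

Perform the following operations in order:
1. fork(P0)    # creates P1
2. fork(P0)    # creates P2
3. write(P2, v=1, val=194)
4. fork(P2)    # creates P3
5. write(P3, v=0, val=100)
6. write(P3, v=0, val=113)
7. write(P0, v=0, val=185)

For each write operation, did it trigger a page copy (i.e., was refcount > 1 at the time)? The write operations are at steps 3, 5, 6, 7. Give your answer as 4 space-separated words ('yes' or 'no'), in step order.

Op 1: fork(P0) -> P1. 2 ppages; refcounts: pp0:2 pp1:2
Op 2: fork(P0) -> P2. 2 ppages; refcounts: pp0:3 pp1:3
Op 3: write(P2, v1, 194). refcount(pp1)=3>1 -> COPY to pp2. 3 ppages; refcounts: pp0:3 pp1:2 pp2:1
Op 4: fork(P2) -> P3. 3 ppages; refcounts: pp0:4 pp1:2 pp2:2
Op 5: write(P3, v0, 100). refcount(pp0)=4>1 -> COPY to pp3. 4 ppages; refcounts: pp0:3 pp1:2 pp2:2 pp3:1
Op 6: write(P3, v0, 113). refcount(pp3)=1 -> write in place. 4 ppages; refcounts: pp0:3 pp1:2 pp2:2 pp3:1
Op 7: write(P0, v0, 185). refcount(pp0)=3>1 -> COPY to pp4. 5 ppages; refcounts: pp0:2 pp1:2 pp2:2 pp3:1 pp4:1

yes yes no yes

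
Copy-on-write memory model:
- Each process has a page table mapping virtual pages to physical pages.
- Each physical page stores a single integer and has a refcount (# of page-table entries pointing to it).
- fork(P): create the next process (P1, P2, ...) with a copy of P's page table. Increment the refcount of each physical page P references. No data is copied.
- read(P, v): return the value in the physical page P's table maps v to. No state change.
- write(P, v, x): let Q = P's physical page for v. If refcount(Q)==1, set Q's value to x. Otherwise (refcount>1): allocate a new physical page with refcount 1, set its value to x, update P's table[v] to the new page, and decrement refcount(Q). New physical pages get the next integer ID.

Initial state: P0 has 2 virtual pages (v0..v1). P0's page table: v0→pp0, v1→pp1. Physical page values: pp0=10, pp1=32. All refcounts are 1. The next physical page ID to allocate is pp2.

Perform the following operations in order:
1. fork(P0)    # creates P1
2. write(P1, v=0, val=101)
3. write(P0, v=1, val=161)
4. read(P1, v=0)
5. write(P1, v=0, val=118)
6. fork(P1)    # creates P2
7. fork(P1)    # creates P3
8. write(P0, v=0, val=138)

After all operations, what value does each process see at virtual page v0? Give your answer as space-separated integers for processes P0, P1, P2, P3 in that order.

Answer: 138 118 118 118

Derivation:
Op 1: fork(P0) -> P1. 2 ppages; refcounts: pp0:2 pp1:2
Op 2: write(P1, v0, 101). refcount(pp0)=2>1 -> COPY to pp2. 3 ppages; refcounts: pp0:1 pp1:2 pp2:1
Op 3: write(P0, v1, 161). refcount(pp1)=2>1 -> COPY to pp3. 4 ppages; refcounts: pp0:1 pp1:1 pp2:1 pp3:1
Op 4: read(P1, v0) -> 101. No state change.
Op 5: write(P1, v0, 118). refcount(pp2)=1 -> write in place. 4 ppages; refcounts: pp0:1 pp1:1 pp2:1 pp3:1
Op 6: fork(P1) -> P2. 4 ppages; refcounts: pp0:1 pp1:2 pp2:2 pp3:1
Op 7: fork(P1) -> P3. 4 ppages; refcounts: pp0:1 pp1:3 pp2:3 pp3:1
Op 8: write(P0, v0, 138). refcount(pp0)=1 -> write in place. 4 ppages; refcounts: pp0:1 pp1:3 pp2:3 pp3:1
P0: v0 -> pp0 = 138
P1: v0 -> pp2 = 118
P2: v0 -> pp2 = 118
P3: v0 -> pp2 = 118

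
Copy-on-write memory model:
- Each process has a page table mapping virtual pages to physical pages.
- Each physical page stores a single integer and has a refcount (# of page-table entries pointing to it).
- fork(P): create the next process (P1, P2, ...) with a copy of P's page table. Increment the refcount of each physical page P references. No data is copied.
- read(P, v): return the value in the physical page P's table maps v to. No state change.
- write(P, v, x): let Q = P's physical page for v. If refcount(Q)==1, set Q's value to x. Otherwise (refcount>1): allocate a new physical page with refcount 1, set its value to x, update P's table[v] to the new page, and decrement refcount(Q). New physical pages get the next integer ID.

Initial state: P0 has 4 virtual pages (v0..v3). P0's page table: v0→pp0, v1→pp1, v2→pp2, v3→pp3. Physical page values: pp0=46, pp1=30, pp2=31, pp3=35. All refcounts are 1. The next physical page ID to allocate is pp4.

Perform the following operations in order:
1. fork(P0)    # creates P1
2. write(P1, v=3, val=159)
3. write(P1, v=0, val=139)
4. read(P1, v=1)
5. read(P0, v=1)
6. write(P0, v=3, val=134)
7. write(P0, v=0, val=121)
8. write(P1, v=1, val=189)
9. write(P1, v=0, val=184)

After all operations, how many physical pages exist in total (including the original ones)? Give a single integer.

Answer: 7

Derivation:
Op 1: fork(P0) -> P1. 4 ppages; refcounts: pp0:2 pp1:2 pp2:2 pp3:2
Op 2: write(P1, v3, 159). refcount(pp3)=2>1 -> COPY to pp4. 5 ppages; refcounts: pp0:2 pp1:2 pp2:2 pp3:1 pp4:1
Op 3: write(P1, v0, 139). refcount(pp0)=2>1 -> COPY to pp5. 6 ppages; refcounts: pp0:1 pp1:2 pp2:2 pp3:1 pp4:1 pp5:1
Op 4: read(P1, v1) -> 30. No state change.
Op 5: read(P0, v1) -> 30. No state change.
Op 6: write(P0, v3, 134). refcount(pp3)=1 -> write in place. 6 ppages; refcounts: pp0:1 pp1:2 pp2:2 pp3:1 pp4:1 pp5:1
Op 7: write(P0, v0, 121). refcount(pp0)=1 -> write in place. 6 ppages; refcounts: pp0:1 pp1:2 pp2:2 pp3:1 pp4:1 pp5:1
Op 8: write(P1, v1, 189). refcount(pp1)=2>1 -> COPY to pp6. 7 ppages; refcounts: pp0:1 pp1:1 pp2:2 pp3:1 pp4:1 pp5:1 pp6:1
Op 9: write(P1, v0, 184). refcount(pp5)=1 -> write in place. 7 ppages; refcounts: pp0:1 pp1:1 pp2:2 pp3:1 pp4:1 pp5:1 pp6:1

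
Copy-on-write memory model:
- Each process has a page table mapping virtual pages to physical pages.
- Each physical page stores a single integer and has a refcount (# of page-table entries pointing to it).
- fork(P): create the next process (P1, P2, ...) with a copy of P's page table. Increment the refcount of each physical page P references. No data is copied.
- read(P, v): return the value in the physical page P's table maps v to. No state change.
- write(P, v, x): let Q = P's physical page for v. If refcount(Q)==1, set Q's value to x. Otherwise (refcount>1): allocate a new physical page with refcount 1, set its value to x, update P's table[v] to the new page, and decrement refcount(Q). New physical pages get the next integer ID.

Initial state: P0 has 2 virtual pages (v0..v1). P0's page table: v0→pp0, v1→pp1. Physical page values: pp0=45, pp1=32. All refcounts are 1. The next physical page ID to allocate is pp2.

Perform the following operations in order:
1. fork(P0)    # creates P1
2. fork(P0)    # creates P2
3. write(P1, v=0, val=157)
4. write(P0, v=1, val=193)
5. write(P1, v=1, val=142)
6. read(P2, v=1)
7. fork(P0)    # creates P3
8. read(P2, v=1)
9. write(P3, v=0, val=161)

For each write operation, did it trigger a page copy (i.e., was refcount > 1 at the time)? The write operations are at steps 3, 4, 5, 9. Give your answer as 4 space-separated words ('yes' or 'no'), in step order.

Op 1: fork(P0) -> P1. 2 ppages; refcounts: pp0:2 pp1:2
Op 2: fork(P0) -> P2. 2 ppages; refcounts: pp0:3 pp1:3
Op 3: write(P1, v0, 157). refcount(pp0)=3>1 -> COPY to pp2. 3 ppages; refcounts: pp0:2 pp1:3 pp2:1
Op 4: write(P0, v1, 193). refcount(pp1)=3>1 -> COPY to pp3. 4 ppages; refcounts: pp0:2 pp1:2 pp2:1 pp3:1
Op 5: write(P1, v1, 142). refcount(pp1)=2>1 -> COPY to pp4. 5 ppages; refcounts: pp0:2 pp1:1 pp2:1 pp3:1 pp4:1
Op 6: read(P2, v1) -> 32. No state change.
Op 7: fork(P0) -> P3. 5 ppages; refcounts: pp0:3 pp1:1 pp2:1 pp3:2 pp4:1
Op 8: read(P2, v1) -> 32. No state change.
Op 9: write(P3, v0, 161). refcount(pp0)=3>1 -> COPY to pp5. 6 ppages; refcounts: pp0:2 pp1:1 pp2:1 pp3:2 pp4:1 pp5:1

yes yes yes yes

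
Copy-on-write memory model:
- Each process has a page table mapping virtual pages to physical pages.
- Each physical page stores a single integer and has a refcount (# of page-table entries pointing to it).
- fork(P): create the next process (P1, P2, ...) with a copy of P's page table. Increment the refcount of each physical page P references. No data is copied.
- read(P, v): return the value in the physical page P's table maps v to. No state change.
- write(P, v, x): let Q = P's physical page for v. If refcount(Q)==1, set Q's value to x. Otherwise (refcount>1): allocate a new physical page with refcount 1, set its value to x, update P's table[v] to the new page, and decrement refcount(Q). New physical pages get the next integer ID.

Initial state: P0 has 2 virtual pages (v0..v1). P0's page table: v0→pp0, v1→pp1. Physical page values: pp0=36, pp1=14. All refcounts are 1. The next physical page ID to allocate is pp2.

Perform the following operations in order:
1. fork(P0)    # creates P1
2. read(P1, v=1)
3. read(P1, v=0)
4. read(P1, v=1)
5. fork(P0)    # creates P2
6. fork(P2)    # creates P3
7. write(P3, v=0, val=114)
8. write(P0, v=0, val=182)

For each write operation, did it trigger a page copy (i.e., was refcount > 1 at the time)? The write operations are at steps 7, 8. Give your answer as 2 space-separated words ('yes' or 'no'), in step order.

Op 1: fork(P0) -> P1. 2 ppages; refcounts: pp0:2 pp1:2
Op 2: read(P1, v1) -> 14. No state change.
Op 3: read(P1, v0) -> 36. No state change.
Op 4: read(P1, v1) -> 14. No state change.
Op 5: fork(P0) -> P2. 2 ppages; refcounts: pp0:3 pp1:3
Op 6: fork(P2) -> P3. 2 ppages; refcounts: pp0:4 pp1:4
Op 7: write(P3, v0, 114). refcount(pp0)=4>1 -> COPY to pp2. 3 ppages; refcounts: pp0:3 pp1:4 pp2:1
Op 8: write(P0, v0, 182). refcount(pp0)=3>1 -> COPY to pp3. 4 ppages; refcounts: pp0:2 pp1:4 pp2:1 pp3:1

yes yes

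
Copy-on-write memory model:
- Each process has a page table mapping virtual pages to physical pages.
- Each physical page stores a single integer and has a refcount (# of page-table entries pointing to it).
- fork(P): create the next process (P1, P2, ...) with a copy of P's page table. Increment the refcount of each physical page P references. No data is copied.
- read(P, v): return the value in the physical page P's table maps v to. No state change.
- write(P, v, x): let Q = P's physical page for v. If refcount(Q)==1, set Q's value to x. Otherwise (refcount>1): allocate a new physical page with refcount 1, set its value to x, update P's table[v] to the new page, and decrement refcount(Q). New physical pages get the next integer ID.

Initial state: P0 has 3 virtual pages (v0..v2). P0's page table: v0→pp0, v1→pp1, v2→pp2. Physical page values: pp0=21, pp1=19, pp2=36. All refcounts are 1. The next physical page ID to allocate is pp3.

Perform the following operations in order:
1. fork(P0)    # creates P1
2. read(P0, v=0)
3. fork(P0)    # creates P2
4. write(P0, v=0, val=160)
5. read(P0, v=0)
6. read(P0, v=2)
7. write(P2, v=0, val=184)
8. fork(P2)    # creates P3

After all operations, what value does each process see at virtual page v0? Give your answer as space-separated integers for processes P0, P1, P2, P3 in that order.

Answer: 160 21 184 184

Derivation:
Op 1: fork(P0) -> P1. 3 ppages; refcounts: pp0:2 pp1:2 pp2:2
Op 2: read(P0, v0) -> 21. No state change.
Op 3: fork(P0) -> P2. 3 ppages; refcounts: pp0:3 pp1:3 pp2:3
Op 4: write(P0, v0, 160). refcount(pp0)=3>1 -> COPY to pp3. 4 ppages; refcounts: pp0:2 pp1:3 pp2:3 pp3:1
Op 5: read(P0, v0) -> 160. No state change.
Op 6: read(P0, v2) -> 36. No state change.
Op 7: write(P2, v0, 184). refcount(pp0)=2>1 -> COPY to pp4. 5 ppages; refcounts: pp0:1 pp1:3 pp2:3 pp3:1 pp4:1
Op 8: fork(P2) -> P3. 5 ppages; refcounts: pp0:1 pp1:4 pp2:4 pp3:1 pp4:2
P0: v0 -> pp3 = 160
P1: v0 -> pp0 = 21
P2: v0 -> pp4 = 184
P3: v0 -> pp4 = 184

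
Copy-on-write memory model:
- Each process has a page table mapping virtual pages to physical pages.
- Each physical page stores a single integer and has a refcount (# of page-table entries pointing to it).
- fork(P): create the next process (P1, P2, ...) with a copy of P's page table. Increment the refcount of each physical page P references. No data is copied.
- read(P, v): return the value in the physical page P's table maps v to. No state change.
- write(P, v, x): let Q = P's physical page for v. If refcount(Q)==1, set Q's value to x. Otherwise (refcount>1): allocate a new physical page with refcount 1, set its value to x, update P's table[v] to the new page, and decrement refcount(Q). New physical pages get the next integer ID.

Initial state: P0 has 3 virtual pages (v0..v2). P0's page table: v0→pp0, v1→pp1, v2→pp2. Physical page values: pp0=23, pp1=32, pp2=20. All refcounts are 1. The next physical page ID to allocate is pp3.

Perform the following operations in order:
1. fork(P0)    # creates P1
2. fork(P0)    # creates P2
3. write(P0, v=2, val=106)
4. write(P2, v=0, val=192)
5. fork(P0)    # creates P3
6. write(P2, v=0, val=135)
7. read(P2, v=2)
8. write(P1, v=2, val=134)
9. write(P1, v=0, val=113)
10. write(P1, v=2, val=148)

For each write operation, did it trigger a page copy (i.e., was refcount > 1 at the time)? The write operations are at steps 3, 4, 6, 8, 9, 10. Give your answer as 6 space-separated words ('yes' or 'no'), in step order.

Op 1: fork(P0) -> P1. 3 ppages; refcounts: pp0:2 pp1:2 pp2:2
Op 2: fork(P0) -> P2. 3 ppages; refcounts: pp0:3 pp1:3 pp2:3
Op 3: write(P0, v2, 106). refcount(pp2)=3>1 -> COPY to pp3. 4 ppages; refcounts: pp0:3 pp1:3 pp2:2 pp3:1
Op 4: write(P2, v0, 192). refcount(pp0)=3>1 -> COPY to pp4. 5 ppages; refcounts: pp0:2 pp1:3 pp2:2 pp3:1 pp4:1
Op 5: fork(P0) -> P3. 5 ppages; refcounts: pp0:3 pp1:4 pp2:2 pp3:2 pp4:1
Op 6: write(P2, v0, 135). refcount(pp4)=1 -> write in place. 5 ppages; refcounts: pp0:3 pp1:4 pp2:2 pp3:2 pp4:1
Op 7: read(P2, v2) -> 20. No state change.
Op 8: write(P1, v2, 134). refcount(pp2)=2>1 -> COPY to pp5. 6 ppages; refcounts: pp0:3 pp1:4 pp2:1 pp3:2 pp4:1 pp5:1
Op 9: write(P1, v0, 113). refcount(pp0)=3>1 -> COPY to pp6. 7 ppages; refcounts: pp0:2 pp1:4 pp2:1 pp3:2 pp4:1 pp5:1 pp6:1
Op 10: write(P1, v2, 148). refcount(pp5)=1 -> write in place. 7 ppages; refcounts: pp0:2 pp1:4 pp2:1 pp3:2 pp4:1 pp5:1 pp6:1

yes yes no yes yes no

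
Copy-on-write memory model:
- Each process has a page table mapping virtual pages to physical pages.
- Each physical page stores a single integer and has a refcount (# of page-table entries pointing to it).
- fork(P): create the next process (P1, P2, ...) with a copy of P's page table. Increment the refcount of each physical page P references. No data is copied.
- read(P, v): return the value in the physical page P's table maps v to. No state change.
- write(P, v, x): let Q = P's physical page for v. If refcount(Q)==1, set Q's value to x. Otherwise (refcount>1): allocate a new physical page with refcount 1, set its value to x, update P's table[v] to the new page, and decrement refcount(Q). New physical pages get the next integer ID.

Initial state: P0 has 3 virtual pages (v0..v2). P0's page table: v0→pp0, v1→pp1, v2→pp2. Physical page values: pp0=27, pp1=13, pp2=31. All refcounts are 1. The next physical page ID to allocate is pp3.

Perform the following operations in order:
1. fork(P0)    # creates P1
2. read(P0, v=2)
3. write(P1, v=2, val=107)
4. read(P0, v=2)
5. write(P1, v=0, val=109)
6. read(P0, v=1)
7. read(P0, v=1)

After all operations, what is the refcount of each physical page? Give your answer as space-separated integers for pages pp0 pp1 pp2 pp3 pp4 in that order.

Op 1: fork(P0) -> P1. 3 ppages; refcounts: pp0:2 pp1:2 pp2:2
Op 2: read(P0, v2) -> 31. No state change.
Op 3: write(P1, v2, 107). refcount(pp2)=2>1 -> COPY to pp3. 4 ppages; refcounts: pp0:2 pp1:2 pp2:1 pp3:1
Op 4: read(P0, v2) -> 31. No state change.
Op 5: write(P1, v0, 109). refcount(pp0)=2>1 -> COPY to pp4. 5 ppages; refcounts: pp0:1 pp1:2 pp2:1 pp3:1 pp4:1
Op 6: read(P0, v1) -> 13. No state change.
Op 7: read(P0, v1) -> 13. No state change.

Answer: 1 2 1 1 1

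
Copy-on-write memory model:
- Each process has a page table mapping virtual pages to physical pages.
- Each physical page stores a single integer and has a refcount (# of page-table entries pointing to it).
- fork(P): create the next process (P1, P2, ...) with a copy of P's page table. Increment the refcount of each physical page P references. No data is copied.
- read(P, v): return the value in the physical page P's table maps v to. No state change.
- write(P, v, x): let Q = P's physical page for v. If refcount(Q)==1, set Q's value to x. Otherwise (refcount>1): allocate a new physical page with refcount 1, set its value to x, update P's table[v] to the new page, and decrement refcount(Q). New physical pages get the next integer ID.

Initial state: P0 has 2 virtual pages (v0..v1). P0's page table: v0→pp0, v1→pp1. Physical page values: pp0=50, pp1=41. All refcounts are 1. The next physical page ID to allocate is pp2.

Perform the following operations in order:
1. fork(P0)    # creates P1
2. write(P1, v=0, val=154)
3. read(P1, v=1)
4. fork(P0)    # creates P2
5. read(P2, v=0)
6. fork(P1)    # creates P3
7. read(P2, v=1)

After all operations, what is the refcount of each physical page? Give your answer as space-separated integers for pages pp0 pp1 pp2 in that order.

Answer: 2 4 2

Derivation:
Op 1: fork(P0) -> P1. 2 ppages; refcounts: pp0:2 pp1:2
Op 2: write(P1, v0, 154). refcount(pp0)=2>1 -> COPY to pp2. 3 ppages; refcounts: pp0:1 pp1:2 pp2:1
Op 3: read(P1, v1) -> 41. No state change.
Op 4: fork(P0) -> P2. 3 ppages; refcounts: pp0:2 pp1:3 pp2:1
Op 5: read(P2, v0) -> 50. No state change.
Op 6: fork(P1) -> P3. 3 ppages; refcounts: pp0:2 pp1:4 pp2:2
Op 7: read(P2, v1) -> 41. No state change.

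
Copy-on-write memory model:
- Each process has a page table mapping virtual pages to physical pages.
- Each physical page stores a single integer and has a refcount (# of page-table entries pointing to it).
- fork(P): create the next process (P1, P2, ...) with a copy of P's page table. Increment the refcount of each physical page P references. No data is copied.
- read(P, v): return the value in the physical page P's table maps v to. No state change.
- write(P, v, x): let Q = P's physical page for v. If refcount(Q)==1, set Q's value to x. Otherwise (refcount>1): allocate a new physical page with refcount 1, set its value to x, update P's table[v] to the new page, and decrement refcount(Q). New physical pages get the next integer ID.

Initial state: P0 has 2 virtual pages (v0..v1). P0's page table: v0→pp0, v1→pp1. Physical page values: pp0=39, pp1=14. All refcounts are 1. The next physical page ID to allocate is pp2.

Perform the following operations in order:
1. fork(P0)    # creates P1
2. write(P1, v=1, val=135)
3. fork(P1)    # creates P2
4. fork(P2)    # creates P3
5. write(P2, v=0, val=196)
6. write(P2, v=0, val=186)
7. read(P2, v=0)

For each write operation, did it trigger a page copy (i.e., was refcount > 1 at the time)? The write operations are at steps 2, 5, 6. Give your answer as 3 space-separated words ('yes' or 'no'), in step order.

Op 1: fork(P0) -> P1. 2 ppages; refcounts: pp0:2 pp1:2
Op 2: write(P1, v1, 135). refcount(pp1)=2>1 -> COPY to pp2. 3 ppages; refcounts: pp0:2 pp1:1 pp2:1
Op 3: fork(P1) -> P2. 3 ppages; refcounts: pp0:3 pp1:1 pp2:2
Op 4: fork(P2) -> P3. 3 ppages; refcounts: pp0:4 pp1:1 pp2:3
Op 5: write(P2, v0, 196). refcount(pp0)=4>1 -> COPY to pp3. 4 ppages; refcounts: pp0:3 pp1:1 pp2:3 pp3:1
Op 6: write(P2, v0, 186). refcount(pp3)=1 -> write in place. 4 ppages; refcounts: pp0:3 pp1:1 pp2:3 pp3:1
Op 7: read(P2, v0) -> 186. No state change.

yes yes no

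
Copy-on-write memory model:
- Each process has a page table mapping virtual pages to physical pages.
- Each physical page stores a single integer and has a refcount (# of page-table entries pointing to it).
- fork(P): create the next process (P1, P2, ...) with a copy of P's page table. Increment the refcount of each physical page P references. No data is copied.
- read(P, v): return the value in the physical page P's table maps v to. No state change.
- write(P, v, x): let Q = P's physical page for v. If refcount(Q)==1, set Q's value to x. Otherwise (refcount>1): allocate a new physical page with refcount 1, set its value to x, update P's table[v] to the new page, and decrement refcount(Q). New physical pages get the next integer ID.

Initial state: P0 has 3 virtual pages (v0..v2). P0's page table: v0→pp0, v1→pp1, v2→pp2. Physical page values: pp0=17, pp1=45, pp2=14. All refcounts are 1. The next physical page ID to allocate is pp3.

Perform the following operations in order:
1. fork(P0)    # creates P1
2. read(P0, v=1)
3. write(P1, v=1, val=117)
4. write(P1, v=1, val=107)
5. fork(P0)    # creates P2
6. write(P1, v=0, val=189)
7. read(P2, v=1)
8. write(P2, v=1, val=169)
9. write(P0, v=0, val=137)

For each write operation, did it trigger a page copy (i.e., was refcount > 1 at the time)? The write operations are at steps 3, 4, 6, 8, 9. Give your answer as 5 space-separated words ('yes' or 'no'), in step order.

Op 1: fork(P0) -> P1. 3 ppages; refcounts: pp0:2 pp1:2 pp2:2
Op 2: read(P0, v1) -> 45. No state change.
Op 3: write(P1, v1, 117). refcount(pp1)=2>1 -> COPY to pp3. 4 ppages; refcounts: pp0:2 pp1:1 pp2:2 pp3:1
Op 4: write(P1, v1, 107). refcount(pp3)=1 -> write in place. 4 ppages; refcounts: pp0:2 pp1:1 pp2:2 pp3:1
Op 5: fork(P0) -> P2. 4 ppages; refcounts: pp0:3 pp1:2 pp2:3 pp3:1
Op 6: write(P1, v0, 189). refcount(pp0)=3>1 -> COPY to pp4. 5 ppages; refcounts: pp0:2 pp1:2 pp2:3 pp3:1 pp4:1
Op 7: read(P2, v1) -> 45. No state change.
Op 8: write(P2, v1, 169). refcount(pp1)=2>1 -> COPY to pp5. 6 ppages; refcounts: pp0:2 pp1:1 pp2:3 pp3:1 pp4:1 pp5:1
Op 9: write(P0, v0, 137). refcount(pp0)=2>1 -> COPY to pp6. 7 ppages; refcounts: pp0:1 pp1:1 pp2:3 pp3:1 pp4:1 pp5:1 pp6:1

yes no yes yes yes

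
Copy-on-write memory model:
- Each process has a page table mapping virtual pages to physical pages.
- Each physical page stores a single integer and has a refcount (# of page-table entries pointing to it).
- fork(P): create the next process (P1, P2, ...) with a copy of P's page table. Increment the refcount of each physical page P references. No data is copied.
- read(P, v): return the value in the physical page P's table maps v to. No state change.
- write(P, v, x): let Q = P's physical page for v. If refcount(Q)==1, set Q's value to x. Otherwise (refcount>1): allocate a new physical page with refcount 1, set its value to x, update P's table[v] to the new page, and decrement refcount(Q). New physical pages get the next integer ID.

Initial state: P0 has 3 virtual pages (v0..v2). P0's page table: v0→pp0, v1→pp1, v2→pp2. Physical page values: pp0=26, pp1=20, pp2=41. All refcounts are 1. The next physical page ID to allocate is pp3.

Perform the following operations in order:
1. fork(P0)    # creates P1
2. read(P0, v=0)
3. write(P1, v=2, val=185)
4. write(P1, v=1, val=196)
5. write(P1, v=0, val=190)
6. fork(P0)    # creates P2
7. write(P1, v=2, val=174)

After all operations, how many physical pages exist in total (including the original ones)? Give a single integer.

Op 1: fork(P0) -> P1. 3 ppages; refcounts: pp0:2 pp1:2 pp2:2
Op 2: read(P0, v0) -> 26. No state change.
Op 3: write(P1, v2, 185). refcount(pp2)=2>1 -> COPY to pp3. 4 ppages; refcounts: pp0:2 pp1:2 pp2:1 pp3:1
Op 4: write(P1, v1, 196). refcount(pp1)=2>1 -> COPY to pp4. 5 ppages; refcounts: pp0:2 pp1:1 pp2:1 pp3:1 pp4:1
Op 5: write(P1, v0, 190). refcount(pp0)=2>1 -> COPY to pp5. 6 ppages; refcounts: pp0:1 pp1:1 pp2:1 pp3:1 pp4:1 pp5:1
Op 6: fork(P0) -> P2. 6 ppages; refcounts: pp0:2 pp1:2 pp2:2 pp3:1 pp4:1 pp5:1
Op 7: write(P1, v2, 174). refcount(pp3)=1 -> write in place. 6 ppages; refcounts: pp0:2 pp1:2 pp2:2 pp3:1 pp4:1 pp5:1

Answer: 6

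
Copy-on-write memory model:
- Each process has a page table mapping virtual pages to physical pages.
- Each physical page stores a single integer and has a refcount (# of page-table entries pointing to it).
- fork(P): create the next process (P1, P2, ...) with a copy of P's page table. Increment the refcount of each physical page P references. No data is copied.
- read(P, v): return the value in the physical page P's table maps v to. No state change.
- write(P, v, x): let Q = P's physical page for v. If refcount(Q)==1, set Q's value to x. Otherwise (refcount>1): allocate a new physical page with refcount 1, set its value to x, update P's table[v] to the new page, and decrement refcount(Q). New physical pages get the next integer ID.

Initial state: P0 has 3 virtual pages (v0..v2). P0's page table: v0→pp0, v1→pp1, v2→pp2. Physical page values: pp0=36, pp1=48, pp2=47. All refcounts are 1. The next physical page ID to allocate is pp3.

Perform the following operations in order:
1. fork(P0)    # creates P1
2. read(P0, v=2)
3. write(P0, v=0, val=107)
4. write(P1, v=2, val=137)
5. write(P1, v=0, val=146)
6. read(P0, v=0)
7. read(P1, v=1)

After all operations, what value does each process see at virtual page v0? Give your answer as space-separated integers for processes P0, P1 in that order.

Answer: 107 146

Derivation:
Op 1: fork(P0) -> P1. 3 ppages; refcounts: pp0:2 pp1:2 pp2:2
Op 2: read(P0, v2) -> 47. No state change.
Op 3: write(P0, v0, 107). refcount(pp0)=2>1 -> COPY to pp3. 4 ppages; refcounts: pp0:1 pp1:2 pp2:2 pp3:1
Op 4: write(P1, v2, 137). refcount(pp2)=2>1 -> COPY to pp4. 5 ppages; refcounts: pp0:1 pp1:2 pp2:1 pp3:1 pp4:1
Op 5: write(P1, v0, 146). refcount(pp0)=1 -> write in place. 5 ppages; refcounts: pp0:1 pp1:2 pp2:1 pp3:1 pp4:1
Op 6: read(P0, v0) -> 107. No state change.
Op 7: read(P1, v1) -> 48. No state change.
P0: v0 -> pp3 = 107
P1: v0 -> pp0 = 146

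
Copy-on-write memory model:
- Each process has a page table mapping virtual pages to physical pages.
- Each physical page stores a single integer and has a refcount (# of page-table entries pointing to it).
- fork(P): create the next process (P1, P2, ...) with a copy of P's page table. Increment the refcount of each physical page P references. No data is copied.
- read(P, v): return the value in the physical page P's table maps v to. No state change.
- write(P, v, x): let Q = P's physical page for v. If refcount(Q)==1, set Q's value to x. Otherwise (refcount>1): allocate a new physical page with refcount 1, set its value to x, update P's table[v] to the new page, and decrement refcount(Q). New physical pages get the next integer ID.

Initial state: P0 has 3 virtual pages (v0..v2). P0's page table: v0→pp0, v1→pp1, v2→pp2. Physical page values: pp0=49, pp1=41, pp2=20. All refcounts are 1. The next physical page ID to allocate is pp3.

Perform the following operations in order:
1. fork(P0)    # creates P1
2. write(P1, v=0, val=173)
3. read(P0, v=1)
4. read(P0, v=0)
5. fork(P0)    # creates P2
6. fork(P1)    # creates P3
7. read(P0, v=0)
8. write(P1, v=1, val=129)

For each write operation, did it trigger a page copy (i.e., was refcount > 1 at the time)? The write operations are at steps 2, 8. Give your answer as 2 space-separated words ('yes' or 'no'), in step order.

Op 1: fork(P0) -> P1. 3 ppages; refcounts: pp0:2 pp1:2 pp2:2
Op 2: write(P1, v0, 173). refcount(pp0)=2>1 -> COPY to pp3. 4 ppages; refcounts: pp0:1 pp1:2 pp2:2 pp3:1
Op 3: read(P0, v1) -> 41. No state change.
Op 4: read(P0, v0) -> 49. No state change.
Op 5: fork(P0) -> P2. 4 ppages; refcounts: pp0:2 pp1:3 pp2:3 pp3:1
Op 6: fork(P1) -> P3. 4 ppages; refcounts: pp0:2 pp1:4 pp2:4 pp3:2
Op 7: read(P0, v0) -> 49. No state change.
Op 8: write(P1, v1, 129). refcount(pp1)=4>1 -> COPY to pp4. 5 ppages; refcounts: pp0:2 pp1:3 pp2:4 pp3:2 pp4:1

yes yes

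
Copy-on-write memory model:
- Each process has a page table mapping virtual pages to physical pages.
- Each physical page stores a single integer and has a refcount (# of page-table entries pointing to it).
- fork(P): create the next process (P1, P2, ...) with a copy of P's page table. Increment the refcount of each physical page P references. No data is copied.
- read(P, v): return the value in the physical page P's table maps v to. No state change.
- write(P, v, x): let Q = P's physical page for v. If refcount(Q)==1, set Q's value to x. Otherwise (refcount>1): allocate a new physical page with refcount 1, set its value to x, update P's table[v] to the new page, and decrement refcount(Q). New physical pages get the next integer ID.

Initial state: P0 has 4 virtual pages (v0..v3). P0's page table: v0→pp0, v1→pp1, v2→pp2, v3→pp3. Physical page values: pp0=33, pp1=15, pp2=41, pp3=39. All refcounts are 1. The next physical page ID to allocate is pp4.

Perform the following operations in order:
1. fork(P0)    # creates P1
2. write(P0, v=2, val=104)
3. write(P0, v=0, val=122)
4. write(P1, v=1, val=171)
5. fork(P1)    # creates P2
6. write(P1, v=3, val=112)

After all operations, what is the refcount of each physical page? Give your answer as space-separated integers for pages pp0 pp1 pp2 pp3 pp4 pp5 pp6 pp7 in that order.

Op 1: fork(P0) -> P1. 4 ppages; refcounts: pp0:2 pp1:2 pp2:2 pp3:2
Op 2: write(P0, v2, 104). refcount(pp2)=2>1 -> COPY to pp4. 5 ppages; refcounts: pp0:2 pp1:2 pp2:1 pp3:2 pp4:1
Op 3: write(P0, v0, 122). refcount(pp0)=2>1 -> COPY to pp5. 6 ppages; refcounts: pp0:1 pp1:2 pp2:1 pp3:2 pp4:1 pp5:1
Op 4: write(P1, v1, 171). refcount(pp1)=2>1 -> COPY to pp6. 7 ppages; refcounts: pp0:1 pp1:1 pp2:1 pp3:2 pp4:1 pp5:1 pp6:1
Op 5: fork(P1) -> P2. 7 ppages; refcounts: pp0:2 pp1:1 pp2:2 pp3:3 pp4:1 pp5:1 pp6:2
Op 6: write(P1, v3, 112). refcount(pp3)=3>1 -> COPY to pp7. 8 ppages; refcounts: pp0:2 pp1:1 pp2:2 pp3:2 pp4:1 pp5:1 pp6:2 pp7:1

Answer: 2 1 2 2 1 1 2 1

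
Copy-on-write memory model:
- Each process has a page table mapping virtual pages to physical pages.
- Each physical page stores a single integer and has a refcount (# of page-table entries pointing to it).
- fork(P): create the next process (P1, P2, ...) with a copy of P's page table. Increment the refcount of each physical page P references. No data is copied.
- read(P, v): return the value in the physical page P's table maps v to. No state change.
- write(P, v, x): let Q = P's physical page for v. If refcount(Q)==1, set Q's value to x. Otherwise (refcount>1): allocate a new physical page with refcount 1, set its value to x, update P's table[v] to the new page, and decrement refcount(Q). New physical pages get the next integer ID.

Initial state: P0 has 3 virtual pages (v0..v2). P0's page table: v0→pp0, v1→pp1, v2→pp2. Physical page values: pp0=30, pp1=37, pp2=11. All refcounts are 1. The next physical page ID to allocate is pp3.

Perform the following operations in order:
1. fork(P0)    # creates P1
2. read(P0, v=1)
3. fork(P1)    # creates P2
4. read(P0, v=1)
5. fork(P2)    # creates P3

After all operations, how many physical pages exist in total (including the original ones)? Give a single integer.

Op 1: fork(P0) -> P1. 3 ppages; refcounts: pp0:2 pp1:2 pp2:2
Op 2: read(P0, v1) -> 37. No state change.
Op 3: fork(P1) -> P2. 3 ppages; refcounts: pp0:3 pp1:3 pp2:3
Op 4: read(P0, v1) -> 37. No state change.
Op 5: fork(P2) -> P3. 3 ppages; refcounts: pp0:4 pp1:4 pp2:4

Answer: 3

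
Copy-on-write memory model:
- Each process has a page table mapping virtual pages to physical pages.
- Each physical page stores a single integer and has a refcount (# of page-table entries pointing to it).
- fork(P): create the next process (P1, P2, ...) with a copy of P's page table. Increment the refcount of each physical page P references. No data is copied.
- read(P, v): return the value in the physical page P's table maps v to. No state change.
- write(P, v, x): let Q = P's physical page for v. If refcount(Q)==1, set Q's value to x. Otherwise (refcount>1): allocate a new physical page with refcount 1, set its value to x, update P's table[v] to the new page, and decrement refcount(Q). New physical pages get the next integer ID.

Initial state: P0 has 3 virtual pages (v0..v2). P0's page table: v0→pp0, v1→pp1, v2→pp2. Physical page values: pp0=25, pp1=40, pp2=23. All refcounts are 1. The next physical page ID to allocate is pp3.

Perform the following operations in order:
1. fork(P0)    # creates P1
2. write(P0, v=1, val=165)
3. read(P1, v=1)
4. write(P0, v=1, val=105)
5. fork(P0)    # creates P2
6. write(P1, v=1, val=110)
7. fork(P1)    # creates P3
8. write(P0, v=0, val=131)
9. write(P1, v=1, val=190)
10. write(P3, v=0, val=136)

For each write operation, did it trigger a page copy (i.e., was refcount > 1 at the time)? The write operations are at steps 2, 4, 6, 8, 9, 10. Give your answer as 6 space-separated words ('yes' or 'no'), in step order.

Op 1: fork(P0) -> P1. 3 ppages; refcounts: pp0:2 pp1:2 pp2:2
Op 2: write(P0, v1, 165). refcount(pp1)=2>1 -> COPY to pp3. 4 ppages; refcounts: pp0:2 pp1:1 pp2:2 pp3:1
Op 3: read(P1, v1) -> 40. No state change.
Op 4: write(P0, v1, 105). refcount(pp3)=1 -> write in place. 4 ppages; refcounts: pp0:2 pp1:1 pp2:2 pp3:1
Op 5: fork(P0) -> P2. 4 ppages; refcounts: pp0:3 pp1:1 pp2:3 pp3:2
Op 6: write(P1, v1, 110). refcount(pp1)=1 -> write in place. 4 ppages; refcounts: pp0:3 pp1:1 pp2:3 pp3:2
Op 7: fork(P1) -> P3. 4 ppages; refcounts: pp0:4 pp1:2 pp2:4 pp3:2
Op 8: write(P0, v0, 131). refcount(pp0)=4>1 -> COPY to pp4. 5 ppages; refcounts: pp0:3 pp1:2 pp2:4 pp3:2 pp4:1
Op 9: write(P1, v1, 190). refcount(pp1)=2>1 -> COPY to pp5. 6 ppages; refcounts: pp0:3 pp1:1 pp2:4 pp3:2 pp4:1 pp5:1
Op 10: write(P3, v0, 136). refcount(pp0)=3>1 -> COPY to pp6. 7 ppages; refcounts: pp0:2 pp1:1 pp2:4 pp3:2 pp4:1 pp5:1 pp6:1

yes no no yes yes yes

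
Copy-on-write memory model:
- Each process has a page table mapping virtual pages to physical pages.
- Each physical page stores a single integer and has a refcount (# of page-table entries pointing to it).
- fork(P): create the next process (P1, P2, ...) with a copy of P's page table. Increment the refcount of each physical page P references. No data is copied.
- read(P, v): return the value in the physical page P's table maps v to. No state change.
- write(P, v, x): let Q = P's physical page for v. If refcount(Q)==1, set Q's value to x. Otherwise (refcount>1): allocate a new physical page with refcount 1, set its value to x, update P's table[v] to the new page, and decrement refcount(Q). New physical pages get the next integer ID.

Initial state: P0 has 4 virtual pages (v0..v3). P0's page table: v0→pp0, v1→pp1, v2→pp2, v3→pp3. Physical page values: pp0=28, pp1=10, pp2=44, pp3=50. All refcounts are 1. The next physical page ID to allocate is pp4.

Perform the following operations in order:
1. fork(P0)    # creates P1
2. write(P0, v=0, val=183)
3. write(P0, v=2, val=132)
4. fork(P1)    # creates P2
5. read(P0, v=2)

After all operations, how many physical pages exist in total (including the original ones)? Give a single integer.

Op 1: fork(P0) -> P1. 4 ppages; refcounts: pp0:2 pp1:2 pp2:2 pp3:2
Op 2: write(P0, v0, 183). refcount(pp0)=2>1 -> COPY to pp4. 5 ppages; refcounts: pp0:1 pp1:2 pp2:2 pp3:2 pp4:1
Op 3: write(P0, v2, 132). refcount(pp2)=2>1 -> COPY to pp5. 6 ppages; refcounts: pp0:1 pp1:2 pp2:1 pp3:2 pp4:1 pp5:1
Op 4: fork(P1) -> P2. 6 ppages; refcounts: pp0:2 pp1:3 pp2:2 pp3:3 pp4:1 pp5:1
Op 5: read(P0, v2) -> 132. No state change.

Answer: 6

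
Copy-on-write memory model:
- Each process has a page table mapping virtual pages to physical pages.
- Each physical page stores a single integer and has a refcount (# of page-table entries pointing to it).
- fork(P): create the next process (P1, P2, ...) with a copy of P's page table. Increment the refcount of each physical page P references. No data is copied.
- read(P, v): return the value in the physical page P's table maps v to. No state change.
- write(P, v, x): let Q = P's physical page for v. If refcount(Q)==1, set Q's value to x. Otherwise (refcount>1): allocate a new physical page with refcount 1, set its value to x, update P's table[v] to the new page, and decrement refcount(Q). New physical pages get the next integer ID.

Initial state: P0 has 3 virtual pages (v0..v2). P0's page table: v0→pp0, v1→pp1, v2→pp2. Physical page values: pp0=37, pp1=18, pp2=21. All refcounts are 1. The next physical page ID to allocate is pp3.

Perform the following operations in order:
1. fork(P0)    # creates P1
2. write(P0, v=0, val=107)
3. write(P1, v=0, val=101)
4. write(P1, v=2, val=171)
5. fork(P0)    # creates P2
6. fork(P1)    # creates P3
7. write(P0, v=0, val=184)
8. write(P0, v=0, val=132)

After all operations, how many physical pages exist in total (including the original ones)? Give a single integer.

Answer: 6

Derivation:
Op 1: fork(P0) -> P1. 3 ppages; refcounts: pp0:2 pp1:2 pp2:2
Op 2: write(P0, v0, 107). refcount(pp0)=2>1 -> COPY to pp3. 4 ppages; refcounts: pp0:1 pp1:2 pp2:2 pp3:1
Op 3: write(P1, v0, 101). refcount(pp0)=1 -> write in place. 4 ppages; refcounts: pp0:1 pp1:2 pp2:2 pp3:1
Op 4: write(P1, v2, 171). refcount(pp2)=2>1 -> COPY to pp4. 5 ppages; refcounts: pp0:1 pp1:2 pp2:1 pp3:1 pp4:1
Op 5: fork(P0) -> P2. 5 ppages; refcounts: pp0:1 pp1:3 pp2:2 pp3:2 pp4:1
Op 6: fork(P1) -> P3. 5 ppages; refcounts: pp0:2 pp1:4 pp2:2 pp3:2 pp4:2
Op 7: write(P0, v0, 184). refcount(pp3)=2>1 -> COPY to pp5. 6 ppages; refcounts: pp0:2 pp1:4 pp2:2 pp3:1 pp4:2 pp5:1
Op 8: write(P0, v0, 132). refcount(pp5)=1 -> write in place. 6 ppages; refcounts: pp0:2 pp1:4 pp2:2 pp3:1 pp4:2 pp5:1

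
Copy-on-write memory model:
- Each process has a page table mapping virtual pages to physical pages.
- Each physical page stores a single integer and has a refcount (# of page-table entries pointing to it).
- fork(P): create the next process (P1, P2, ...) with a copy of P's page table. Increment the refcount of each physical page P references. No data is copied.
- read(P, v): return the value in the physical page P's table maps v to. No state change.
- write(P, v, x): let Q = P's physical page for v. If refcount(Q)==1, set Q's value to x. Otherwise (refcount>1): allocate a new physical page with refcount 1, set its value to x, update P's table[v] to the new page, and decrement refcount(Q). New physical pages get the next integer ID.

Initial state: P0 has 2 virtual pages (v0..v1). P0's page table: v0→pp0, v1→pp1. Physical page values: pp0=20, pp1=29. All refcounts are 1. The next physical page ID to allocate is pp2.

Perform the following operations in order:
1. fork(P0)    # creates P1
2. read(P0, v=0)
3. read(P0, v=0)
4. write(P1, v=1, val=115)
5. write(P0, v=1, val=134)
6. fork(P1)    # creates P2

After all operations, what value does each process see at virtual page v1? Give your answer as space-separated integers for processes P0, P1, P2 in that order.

Answer: 134 115 115

Derivation:
Op 1: fork(P0) -> P1. 2 ppages; refcounts: pp0:2 pp1:2
Op 2: read(P0, v0) -> 20. No state change.
Op 3: read(P0, v0) -> 20. No state change.
Op 4: write(P1, v1, 115). refcount(pp1)=2>1 -> COPY to pp2. 3 ppages; refcounts: pp0:2 pp1:1 pp2:1
Op 5: write(P0, v1, 134). refcount(pp1)=1 -> write in place. 3 ppages; refcounts: pp0:2 pp1:1 pp2:1
Op 6: fork(P1) -> P2. 3 ppages; refcounts: pp0:3 pp1:1 pp2:2
P0: v1 -> pp1 = 134
P1: v1 -> pp2 = 115
P2: v1 -> pp2 = 115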